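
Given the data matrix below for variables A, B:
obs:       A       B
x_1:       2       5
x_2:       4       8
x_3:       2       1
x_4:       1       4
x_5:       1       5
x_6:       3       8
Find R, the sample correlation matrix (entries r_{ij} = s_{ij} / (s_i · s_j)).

Step 1 — column means:
  mean(A) = (2 + 4 + 2 + 1 + 1 + 3) / 6 = 13/6 = 2.1667
  mean(B) = (5 + 8 + 1 + 4 + 5 + 8) / 6 = 31/6 = 5.1667

Step 2 — sample variances and covariances s[i,j] = (1/(n-1)) · Σ_k (x_{k,i} - mean_i) · (x_{k,j} - mean_j), with n-1 = 5:
  s[A,A] = ((-0.1667)·(-0.1667) + (1.8333)·(1.8333) + (-0.1667)·(-0.1667) + (-1.1667)·(-1.1667) + (-1.1667)·(-1.1667) + (0.8333)·(0.8333)) / 5 = 6.8333/5 = 1.3667
  s[A,B] = ((-0.1667)·(-0.1667) + (1.8333)·(2.8333) + (-0.1667)·(-4.1667) + (-1.1667)·(-1.1667) + (-1.1667)·(-0.1667) + (0.8333)·(2.8333)) / 5 = 9.8333/5 = 1.9667
  s[B,B] = ((-0.1667)·(-0.1667) + (2.8333)·(2.8333) + (-4.1667)·(-4.1667) + (-1.1667)·(-1.1667) + (-0.1667)·(-0.1667) + (2.8333)·(2.8333)) / 5 = 34.8333/5 = 6.9667
  Sample standard deviations s_i = √(s[i,i]):
  s(A) = √(1.3667) = 1.169
  s(B) = √(6.9667) = 2.6394

Step 3 — r_{ij} = s_{ij} / (s_i · s_j):
  r[A,A] = 1 (diagonal).
  r[A,B] = 1.9667 / (1.169 · 2.6394) = 1.9667 / 3.0856 = 0.6374
  r[B,B] = 1 (diagonal).

R is symmetric with unit diagonal. Assembling:

R = [[1, 0.6374],
 [0.6374, 1]]


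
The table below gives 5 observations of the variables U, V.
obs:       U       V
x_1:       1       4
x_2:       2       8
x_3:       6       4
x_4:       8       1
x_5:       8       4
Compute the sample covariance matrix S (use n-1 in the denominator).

Step 1 — column means:
  mean(U) = (1 + 2 + 6 + 8 + 8) / 5 = 25/5 = 5
  mean(V) = (4 + 8 + 4 + 1 + 4) / 5 = 21/5 = 4.2

Step 2 — sample covariance S[i,j] = (1/(n-1)) · Σ_k (x_{k,i} - mean_i) · (x_{k,j} - mean_j), with n-1 = 4.
  S[U,U] = ((-4)·(-4) + (-3)·(-3) + (1)·(1) + (3)·(3) + (3)·(3)) / 4 = 44/4 = 11
  S[U,V] = ((-4)·(-0.2) + (-3)·(3.8) + (1)·(-0.2) + (3)·(-3.2) + (3)·(-0.2)) / 4 = -21/4 = -5.25
  S[V,V] = ((-0.2)·(-0.2) + (3.8)·(3.8) + (-0.2)·(-0.2) + (-3.2)·(-3.2) + (-0.2)·(-0.2)) / 4 = 24.8/4 = 6.2

S is symmetric (S[j,i] = S[i,j]). Assembling:

S = [[11, -5.25],
 [-5.25, 6.2]]


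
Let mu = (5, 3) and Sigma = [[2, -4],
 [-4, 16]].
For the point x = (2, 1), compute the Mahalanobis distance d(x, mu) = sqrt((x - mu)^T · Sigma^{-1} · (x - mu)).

Step 1 — centre the observation: (x - mu) = (-3, -2).

Step 2 — invert Sigma. det(Sigma) = 2·16 - (-4)² = 16.
  Sigma^{-1} = (1/det) · [[d, -b], [-b, a]] = [[1, 0.25],
 [0.25, 0.125]].

Step 3 — form the quadratic (x - mu)^T · Sigma^{-1} · (x - mu):
  Sigma^{-1} · (x - mu) = (-3.5, -1).
  (x - mu)^T · [Sigma^{-1} · (x - mu)] = (-3)·(-3.5) + (-2)·(-1) = 12.5.

Step 4 — take square root: d = √(12.5) ≈ 3.5355.

d(x, mu) = √(12.5) ≈ 3.5355


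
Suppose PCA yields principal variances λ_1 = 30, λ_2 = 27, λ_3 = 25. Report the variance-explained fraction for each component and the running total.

Step 1 — total variance = trace(Sigma) = Σ λ_i = 30 + 27 + 25 = 82.

Step 2 — fraction explained by component i = λ_i / Σ λ:
  PC1: 30/82 = 0.3659
  PC2: 27/82 = 0.3293
  PC3: 25/82 = 0.3049

Step 3 — cumulative fraction after k components = (λ_1 + ... + λ_k) / Σ λ:
  k = 1: 30/82 = 0.3659
  k = 2: (30 + 27)/82 = 57/82 = 0.6951
  k = 3: (30 + 27 + 25)/82 = 82/82 = 1

Summary (fraction, with percent):

explained: PC1 0.3659 (36.59%), PC2 0.3293 (32.93%), PC3 0.3049 (30.49%);  cumulative: 0.3659, 0.6951, 1


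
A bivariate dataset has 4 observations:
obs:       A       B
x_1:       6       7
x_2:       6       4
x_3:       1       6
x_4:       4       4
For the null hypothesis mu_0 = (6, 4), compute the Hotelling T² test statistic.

Step 1 — sample mean vector:
  mean(A) = (6 + 6 + 1 + 4) / 4 = 17/4 = 4.25
  mean(B) = (7 + 4 + 6 + 4) / 4 = 21/4 = 5.25
  x̄ = (4.25, 5.25),  deviation x̄ - mu_0 = (4.25, 5.25) - (6, 4) = (-1.75, 1.25).

Step 2 — sample covariance matrix, S[i,j] = (1/(n-1)) · Σ_k (x_{k,i} - mean_i) · (x_{k,j} - mean_j), divisor n-1 = 3:
  S[A,A] = ((1.75)·(1.75) + (1.75)·(1.75) + (-3.25)·(-3.25) + (-0.25)·(-0.25)) / 3 = 16.75/3 = 5.5833
  S[A,B] = ((1.75)·(1.75) + (1.75)·(-1.25) + (-3.25)·(0.75) + (-0.25)·(-1.25)) / 3 = -1.25/3 = -0.4167
  S[B,B] = ((1.75)·(1.75) + (-1.25)·(-1.25) + (0.75)·(0.75) + (-1.25)·(-1.25)) / 3 = 6.75/3 = 2.25
  S = [[5.5833, -0.4167],
 [-0.4167, 2.25]].

Step 3 — invert S. det(S) = 5.5833·2.25 - (-0.4167)² = 12.3889.
  S^{-1} = (1/det) · [[d, -b], [-b, a]] = [[0.1816, 0.0336],
 [0.0336, 0.4507]].

Step 4 — quadratic form (x̄ - mu_0)^T · S^{-1} · (x̄ - mu_0):
  S^{-1} · (x̄ - mu_0) = (-0.2758, 0.5045),
  (x̄ - mu_0)^T · [...] = (-1.75)·(-0.2758) + (1.25)·(0.5045) = 1.1132.

Step 5 — scale by n: T² = 4 · 1.1132 = 4.4529.

T² ≈ 4.4529


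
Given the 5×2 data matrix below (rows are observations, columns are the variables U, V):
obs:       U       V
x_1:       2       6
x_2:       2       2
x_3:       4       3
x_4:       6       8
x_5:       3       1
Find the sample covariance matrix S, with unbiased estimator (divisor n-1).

Step 1 — column means:
  mean(U) = (2 + 2 + 4 + 6 + 3) / 5 = 17/5 = 3.4
  mean(V) = (6 + 2 + 3 + 8 + 1) / 5 = 20/5 = 4

Step 2 — sample covariance S[i,j] = (1/(n-1)) · Σ_k (x_{k,i} - mean_i) · (x_{k,j} - mean_j), with n-1 = 4.
  S[U,U] = ((-1.4)·(-1.4) + (-1.4)·(-1.4) + (0.6)·(0.6) + (2.6)·(2.6) + (-0.4)·(-0.4)) / 4 = 11.2/4 = 2.8
  S[U,V] = ((-1.4)·(2) + (-1.4)·(-2) + (0.6)·(-1) + (2.6)·(4) + (-0.4)·(-3)) / 4 = 11/4 = 2.75
  S[V,V] = ((2)·(2) + (-2)·(-2) + (-1)·(-1) + (4)·(4) + (-3)·(-3)) / 4 = 34/4 = 8.5

S is symmetric (S[j,i] = S[i,j]). Assembling:

S = [[2.8, 2.75],
 [2.75, 8.5]]


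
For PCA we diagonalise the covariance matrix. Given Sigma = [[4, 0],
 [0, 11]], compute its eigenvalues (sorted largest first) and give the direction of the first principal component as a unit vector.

Step 1 — characteristic polynomial of 2×2 Sigma:
  det(Sigma - λI) = λ² - trace · λ + det = 0.
  trace = 4 + 11 = 15, det = 4·11 - (0)² = 44.
Step 2 — discriminant:
  Δ = trace² - 4·det = 225 - 176 = 49.
Step 3 — eigenvalues:
  λ = (trace ± √Δ)/2 = (15 ± 7)/2,
  λ_1 = 11,  λ_2 = 4.

Step 4 — unit eigenvector for λ_1: Sigma is diagonal, so its eigenvectors are the coordinate axes. λ_1 = 11 is the diagonal entry on the second coordinate axis, hence
  v_1 = (0, 1) (||v_1|| = 1).

λ_1 = 11,  λ_2 = 4;  v_1 ≈ (0, 1)


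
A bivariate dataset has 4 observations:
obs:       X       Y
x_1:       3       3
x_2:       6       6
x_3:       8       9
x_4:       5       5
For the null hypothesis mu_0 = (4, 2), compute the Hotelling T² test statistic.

Step 1 — sample mean vector:
  mean(X) = (3 + 6 + 8 + 5) / 4 = 22/4 = 5.5
  mean(Y) = (3 + 6 + 9 + 5) / 4 = 23/4 = 5.75
  x̄ = (5.5, 5.75),  deviation x̄ - mu_0 = (5.5, 5.75) - (4, 2) = (1.5, 3.75).

Step 2 — sample covariance matrix, S[i,j] = (1/(n-1)) · Σ_k (x_{k,i} - mean_i) · (x_{k,j} - mean_j), divisor n-1 = 3:
  S[X,X] = ((-2.5)·(-2.5) + (0.5)·(0.5) + (2.5)·(2.5) + (-0.5)·(-0.5)) / 3 = 13/3 = 4.3333
  S[X,Y] = ((-2.5)·(-2.75) + (0.5)·(0.25) + (2.5)·(3.25) + (-0.5)·(-0.75)) / 3 = 15.5/3 = 5.1667
  S[Y,Y] = ((-2.75)·(-2.75) + (0.25)·(0.25) + (3.25)·(3.25) + (-0.75)·(-0.75)) / 3 = 18.75/3 = 6.25
  S = [[4.3333, 5.1667],
 [5.1667, 6.25]].

Step 3 — invert S. det(S) = 4.3333·6.25 - (5.1667)² = 0.3889.
  S^{-1} = (1/det) · [[d, -b], [-b, a]] = [[16.0714, -13.2857],
 [-13.2857, 11.1429]].

Step 4 — quadratic form (x̄ - mu_0)^T · S^{-1} · (x̄ - mu_0):
  S^{-1} · (x̄ - mu_0) = (-25.7143, 21.8571),
  (x̄ - mu_0)^T · [...] = (1.5)·(-25.7143) + (3.75)·(21.8571) = 43.3929.

Step 5 — scale by n: T² = 4 · 43.3929 = 173.5714.

T² ≈ 173.5714


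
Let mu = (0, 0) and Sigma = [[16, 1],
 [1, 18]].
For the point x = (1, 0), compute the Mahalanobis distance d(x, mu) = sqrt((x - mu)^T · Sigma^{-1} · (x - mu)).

Step 1 — centre the observation: (x - mu) = (1, 0).

Step 2 — invert Sigma. det(Sigma) = 16·18 - (1)² = 287.
  Sigma^{-1} = (1/det) · [[d, -b], [-b, a]] = [[0.0627, -0.0035],
 [-0.0035, 0.0557]].

Step 3 — form the quadratic (x - mu)^T · Sigma^{-1} · (x - mu):
  Sigma^{-1} · (x - mu) = (0.0627, -0.0035).
  (x - mu)^T · [Sigma^{-1} · (x - mu)] = (1)·(0.0627) + (0)·(-0.0035) = 0.0627.

Step 4 — take square root: d = √(0.0627) ≈ 0.2504.

d(x, mu) = √(0.0627) ≈ 0.2504


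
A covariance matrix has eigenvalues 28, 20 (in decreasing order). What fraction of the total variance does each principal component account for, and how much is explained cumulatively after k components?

Step 1 — total variance = trace(Sigma) = Σ λ_i = 28 + 20 = 48.

Step 2 — fraction explained by component i = λ_i / Σ λ:
  PC1: 28/48 = 0.5833
  PC2: 20/48 = 0.4167

Step 3 — cumulative fraction after k components = (λ_1 + ... + λ_k) / Σ λ:
  k = 1: 28/48 = 0.5833
  k = 2: (28 + 20)/48 = 48/48 = 1

Summary (fraction, with percent):

explained: PC1 0.5833 (58.33%), PC2 0.4167 (41.67%);  cumulative: 0.5833, 1


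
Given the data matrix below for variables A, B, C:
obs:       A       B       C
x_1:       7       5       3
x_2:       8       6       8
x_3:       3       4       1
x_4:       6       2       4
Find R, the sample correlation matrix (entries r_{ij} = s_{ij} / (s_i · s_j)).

Step 1 — column means:
  mean(A) = (7 + 8 + 3 + 6) / 4 = 24/4 = 6
  mean(B) = (5 + 6 + 4 + 2) / 4 = 17/4 = 4.25
  mean(C) = (3 + 8 + 1 + 4) / 4 = 16/4 = 4

Step 2 — sample variances and covariances s[i,j] = (1/(n-1)) · Σ_k (x_{k,i} - mean_i) · (x_{k,j} - mean_j), with n-1 = 3:
  s[A,A] = ((1)·(1) + (2)·(2) + (-3)·(-3) + (0)·(0)) / 3 = 14/3 = 4.6667
  s[A,B] = ((1)·(0.75) + (2)·(1.75) + (-3)·(-0.25) + (0)·(-2.25)) / 3 = 5/3 = 1.6667
  s[A,C] = ((1)·(-1) + (2)·(4) + (-3)·(-3) + (0)·(0)) / 3 = 16/3 = 5.3333
  s[B,B] = ((0.75)·(0.75) + (1.75)·(1.75) + (-0.25)·(-0.25) + (-2.25)·(-2.25)) / 3 = 8.75/3 = 2.9167
  s[B,C] = ((0.75)·(-1) + (1.75)·(4) + (-0.25)·(-3) + (-2.25)·(0)) / 3 = 7/3 = 2.3333
  s[C,C] = ((-1)·(-1) + (4)·(4) + (-3)·(-3) + (0)·(0)) / 3 = 26/3 = 8.6667
  Sample standard deviations s_i = √(s[i,i]):
  s(A) = √(4.6667) = 2.1602
  s(B) = √(2.9167) = 1.7078
  s(C) = √(8.6667) = 2.9439

Step 3 — r_{ij} = s_{ij} / (s_i · s_j):
  r[A,A] = 1 (diagonal).
  r[A,B] = 1.6667 / (2.1602 · 1.7078) = 1.6667 / 3.6893 = 0.4518
  r[A,C] = 5.3333 / (2.1602 · 2.9439) = 5.3333 / 6.3596 = 0.8386
  r[B,B] = 1 (diagonal).
  r[B,C] = 2.3333 / (1.7078 · 2.9439) = 2.3333 / 5.0277 = 0.4641
  r[C,C] = 1 (diagonal).

R is symmetric with unit diagonal. Assembling:

R = [[1, 0.4518, 0.8386],
 [0.4518, 1, 0.4641],
 [0.8386, 0.4641, 1]]


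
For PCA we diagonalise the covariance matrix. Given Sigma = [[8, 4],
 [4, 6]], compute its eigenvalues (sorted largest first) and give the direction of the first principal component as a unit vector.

Step 1 — characteristic polynomial of 2×2 Sigma:
  det(Sigma - λI) = λ² - trace · λ + det = 0.
  trace = 8 + 6 = 14, det = 8·6 - (4)² = 32.
Step 2 — discriminant:
  Δ = trace² - 4·det = 196 - 128 = 68.
Step 3 — eigenvalues:
  λ = (trace ± √Δ)/2 = (14 ± 8.2462)/2,
  λ_1 = 11.1231,  λ_2 = 2.8769.

Step 4 — unit eigenvector for λ_1: solve (Sigma - λ_1 I)v = 0. First row:
  (8 - 11.1231)·v_x + (4)·v_y = 0, i.e. (-3.1231)·v_x + (4)·v_y = 0,
  so v ∝ (b, λ_1 - a) = (4, 3.1231) = u.
  ||u|| = √((4)² + (3.1231)²) = √(25.7538) ≈ 5.0748,
  v_1 = u/||u|| ≈ (0.7882, 0.6154) (||v_1|| = 1).

λ_1 = 11.1231,  λ_2 = 2.8769;  v_1 ≈ (0.7882, 0.6154)


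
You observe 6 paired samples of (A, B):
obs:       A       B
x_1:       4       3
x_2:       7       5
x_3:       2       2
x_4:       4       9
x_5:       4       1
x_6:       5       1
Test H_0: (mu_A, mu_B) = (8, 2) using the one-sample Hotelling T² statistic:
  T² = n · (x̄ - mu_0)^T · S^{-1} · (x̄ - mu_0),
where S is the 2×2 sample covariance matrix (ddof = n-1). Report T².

Step 1 — sample mean vector:
  mean(A) = (4 + 7 + 2 + 4 + 4 + 5) / 6 = 26/6 = 4.3333
  mean(B) = (3 + 5 + 2 + 9 + 1 + 1) / 6 = 21/6 = 3.5
  x̄ = (4.3333, 3.5),  deviation x̄ - mu_0 = (4.3333, 3.5) - (8, 2) = (-3.6667, 1.5).

Step 2 — sample covariance matrix, S[i,j] = (1/(n-1)) · Σ_k (x_{k,i} - mean_i) · (x_{k,j} - mean_j), divisor n-1 = 5:
  S[A,A] = ((-0.3333)·(-0.3333) + (2.6667)·(2.6667) + (-2.3333)·(-2.3333) + (-0.3333)·(-0.3333) + (-0.3333)·(-0.3333) + (0.6667)·(0.6667)) / 5 = 13.3333/5 = 2.6667
  S[A,B] = ((-0.3333)·(-0.5) + (2.6667)·(1.5) + (-2.3333)·(-1.5) + (-0.3333)·(5.5) + (-0.3333)·(-2.5) + (0.6667)·(-2.5)) / 5 = 5/5 = 1
  S[B,B] = ((-0.5)·(-0.5) + (1.5)·(1.5) + (-1.5)·(-1.5) + (5.5)·(5.5) + (-2.5)·(-2.5) + (-2.5)·(-2.5)) / 5 = 47.5/5 = 9.5
  S = [[2.6667, 1],
 [1, 9.5]].

Step 3 — invert S. det(S) = 2.6667·9.5 - (1)² = 24.3333.
  S^{-1} = (1/det) · [[d, -b], [-b, a]] = [[0.3904, -0.0411],
 [-0.0411, 0.1096]].

Step 4 — quadratic form (x̄ - mu_0)^T · S^{-1} · (x̄ - mu_0):
  S^{-1} · (x̄ - mu_0) = (-1.4932, 0.3151),
  (x̄ - mu_0)^T · [...] = (-3.6667)·(-1.4932) + (1.5)·(0.3151) = 5.9475.

Step 5 — scale by n: T² = 6 · 5.9475 = 35.6849.

T² ≈ 35.6849


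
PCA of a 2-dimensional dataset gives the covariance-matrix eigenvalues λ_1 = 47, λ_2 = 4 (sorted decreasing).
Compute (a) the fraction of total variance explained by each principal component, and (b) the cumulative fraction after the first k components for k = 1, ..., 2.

Step 1 — total variance = trace(Sigma) = Σ λ_i = 47 + 4 = 51.

Step 2 — fraction explained by component i = λ_i / Σ λ:
  PC1: 47/51 = 0.9216
  PC2: 4/51 = 0.0784

Step 3 — cumulative fraction after k components = (λ_1 + ... + λ_k) / Σ λ:
  k = 1: 47/51 = 0.9216
  k = 2: (47 + 4)/51 = 51/51 = 1

Summary (fraction, with percent):

explained: PC1 0.9216 (92.16%), PC2 0.0784 (7.84%);  cumulative: 0.9216, 1


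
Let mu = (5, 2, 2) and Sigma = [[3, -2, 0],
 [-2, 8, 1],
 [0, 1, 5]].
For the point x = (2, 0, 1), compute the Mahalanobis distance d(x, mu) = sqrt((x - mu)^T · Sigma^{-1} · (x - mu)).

Step 1 — centre the observation: (x - mu) = (-3, -2, -1).

Step 2 — invert Sigma (cofactor / det for 3×3, or solve directly):
  Sigma^{-1} = [[0.4021, 0.1031, -0.0206],
 [0.1031, 0.1546, -0.0309],
 [-0.0206, -0.0309, 0.2062]].

Step 3 — form the quadratic (x - mu)^T · Sigma^{-1} · (x - mu):
  Sigma^{-1} · (x - mu) = (-1.3918, -0.5876, -0.0825).
  (x - mu)^T · [Sigma^{-1} · (x - mu)] = (-3)·(-1.3918) + (-2)·(-0.5876) + (-1)·(-0.0825) = 5.433.

Step 4 — take square root: d = √(5.433) ≈ 2.3309.

d(x, mu) = √(5.433) ≈ 2.3309


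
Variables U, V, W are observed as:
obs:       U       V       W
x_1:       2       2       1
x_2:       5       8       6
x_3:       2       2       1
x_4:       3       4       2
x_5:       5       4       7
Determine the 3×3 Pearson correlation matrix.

Step 1 — column means:
  mean(U) = (2 + 5 + 2 + 3 + 5) / 5 = 17/5 = 3.4
  mean(V) = (2 + 8 + 2 + 4 + 4) / 5 = 20/5 = 4
  mean(W) = (1 + 6 + 1 + 2 + 7) / 5 = 17/5 = 3.4

Step 2 — sample variances and covariances s[i,j] = (1/(n-1)) · Σ_k (x_{k,i} - mean_i) · (x_{k,j} - mean_j), with n-1 = 4:
  s[U,U] = ((-1.4)·(-1.4) + (1.6)·(1.6) + (-1.4)·(-1.4) + (-0.4)·(-0.4) + (1.6)·(1.6)) / 4 = 9.2/4 = 2.3
  s[U,V] = ((-1.4)·(-2) + (1.6)·(4) + (-1.4)·(-2) + (-0.4)·(0) + (1.6)·(0)) / 4 = 12/4 = 3
  s[U,W] = ((-1.4)·(-2.4) + (1.6)·(2.6) + (-1.4)·(-2.4) + (-0.4)·(-1.4) + (1.6)·(3.6)) / 4 = 17.2/4 = 4.3
  s[V,V] = ((-2)·(-2) + (4)·(4) + (-2)·(-2) + (0)·(0) + (0)·(0)) / 4 = 24/4 = 6
  s[V,W] = ((-2)·(-2.4) + (4)·(2.6) + (-2)·(-2.4) + (0)·(-1.4) + (0)·(3.6)) / 4 = 20/4 = 5
  s[W,W] = ((-2.4)·(-2.4) + (2.6)·(2.6) + (-2.4)·(-2.4) + (-1.4)·(-1.4) + (3.6)·(3.6)) / 4 = 33.2/4 = 8.3
  Sample standard deviations s_i = √(s[i,i]):
  s(U) = √(2.3) = 1.5166
  s(V) = √(6) = 2.4495
  s(W) = √(8.3) = 2.881

Step 3 — r_{ij} = s_{ij} / (s_i · s_j):
  r[U,U] = 1 (diagonal).
  r[U,V] = 3 / (1.5166 · 2.4495) = 3 / 3.7148 = 0.8076
  r[U,W] = 4.3 / (1.5166 · 2.881) = 4.3 / 4.3692 = 0.9842
  r[V,V] = 1 (diagonal).
  r[V,W] = 5 / (2.4495 · 2.881) = 5 / 7.0569 = 0.7085
  r[W,W] = 1 (diagonal).

R is symmetric with unit diagonal. Assembling:

R = [[1, 0.8076, 0.9842],
 [0.8076, 1, 0.7085],
 [0.9842, 0.7085, 1]]


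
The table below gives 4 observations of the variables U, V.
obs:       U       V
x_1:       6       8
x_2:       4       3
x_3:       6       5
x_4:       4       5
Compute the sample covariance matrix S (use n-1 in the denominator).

Step 1 — column means:
  mean(U) = (6 + 4 + 6 + 4) / 4 = 20/4 = 5
  mean(V) = (8 + 3 + 5 + 5) / 4 = 21/4 = 5.25

Step 2 — sample covariance S[i,j] = (1/(n-1)) · Σ_k (x_{k,i} - mean_i) · (x_{k,j} - mean_j), with n-1 = 3.
  S[U,U] = ((1)·(1) + (-1)·(-1) + (1)·(1) + (-1)·(-1)) / 3 = 4/3 = 1.3333
  S[U,V] = ((1)·(2.75) + (-1)·(-2.25) + (1)·(-0.25) + (-1)·(-0.25)) / 3 = 5/3 = 1.6667
  S[V,V] = ((2.75)·(2.75) + (-2.25)·(-2.25) + (-0.25)·(-0.25) + (-0.25)·(-0.25)) / 3 = 12.75/3 = 4.25

S is symmetric (S[j,i] = S[i,j]). Assembling:

S = [[1.3333, 1.6667],
 [1.6667, 4.25]]


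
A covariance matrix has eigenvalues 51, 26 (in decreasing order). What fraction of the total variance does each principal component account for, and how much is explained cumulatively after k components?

Step 1 — total variance = trace(Sigma) = Σ λ_i = 51 + 26 = 77.

Step 2 — fraction explained by component i = λ_i / Σ λ:
  PC1: 51/77 = 0.6623
  PC2: 26/77 = 0.3377

Step 3 — cumulative fraction after k components = (λ_1 + ... + λ_k) / Σ λ:
  k = 1: 51/77 = 0.6623
  k = 2: (51 + 26)/77 = 77/77 = 1

Summary (fraction, with percent):

explained: PC1 0.6623 (66.23%), PC2 0.3377 (33.77%);  cumulative: 0.6623, 1


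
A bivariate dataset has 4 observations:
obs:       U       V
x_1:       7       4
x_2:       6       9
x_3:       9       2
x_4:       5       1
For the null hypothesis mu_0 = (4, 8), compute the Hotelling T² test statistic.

Step 1 — sample mean vector:
  mean(U) = (7 + 6 + 9 + 5) / 4 = 27/4 = 6.75
  mean(V) = (4 + 9 + 2 + 1) / 4 = 16/4 = 4
  x̄ = (6.75, 4),  deviation x̄ - mu_0 = (6.75, 4) - (4, 8) = (2.75, -4).

Step 2 — sample covariance matrix, S[i,j] = (1/(n-1)) · Σ_k (x_{k,i} - mean_i) · (x_{k,j} - mean_j), divisor n-1 = 3:
  S[U,U] = ((0.25)·(0.25) + (-0.75)·(-0.75) + (2.25)·(2.25) + (-1.75)·(-1.75)) / 3 = 8.75/3 = 2.9167
  S[U,V] = ((0.25)·(0) + (-0.75)·(5) + (2.25)·(-2) + (-1.75)·(-3)) / 3 = -3/3 = -1
  S[V,V] = ((0)·(0) + (5)·(5) + (-2)·(-2) + (-3)·(-3)) / 3 = 38/3 = 12.6667
  S = [[2.9167, -1],
 [-1, 12.6667]].

Step 3 — invert S. det(S) = 2.9167·12.6667 - (-1)² = 35.9444.
  S^{-1} = (1/det) · [[d, -b], [-b, a]] = [[0.3524, 0.0278],
 [0.0278, 0.0811]].

Step 4 — quadratic form (x̄ - mu_0)^T · S^{-1} · (x̄ - mu_0):
  S^{-1} · (x̄ - mu_0) = (0.8578, -0.2481),
  (x̄ - mu_0)^T · [...] = (2.75)·(0.8578) + (-4)·(-0.2481) = 3.3512.

Step 5 — scale by n: T² = 4 · 3.3512 = 13.4049.

T² ≈ 13.4049


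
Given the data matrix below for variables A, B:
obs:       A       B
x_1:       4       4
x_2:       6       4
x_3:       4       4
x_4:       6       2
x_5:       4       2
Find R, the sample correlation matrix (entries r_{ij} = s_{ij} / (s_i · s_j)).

Step 1 — column means:
  mean(A) = (4 + 6 + 4 + 6 + 4) / 5 = 24/5 = 4.8
  mean(B) = (4 + 4 + 4 + 2 + 2) / 5 = 16/5 = 3.2

Step 2 — sample variances and covariances s[i,j] = (1/(n-1)) · Σ_k (x_{k,i} - mean_i) · (x_{k,j} - mean_j), with n-1 = 4:
  s[A,A] = ((-0.8)·(-0.8) + (1.2)·(1.2) + (-0.8)·(-0.8) + (1.2)·(1.2) + (-0.8)·(-0.8)) / 4 = 4.8/4 = 1.2
  s[A,B] = ((-0.8)·(0.8) + (1.2)·(0.8) + (-0.8)·(0.8) + (1.2)·(-1.2) + (-0.8)·(-1.2)) / 4 = -0.8/4 = -0.2
  s[B,B] = ((0.8)·(0.8) + (0.8)·(0.8) + (0.8)·(0.8) + (-1.2)·(-1.2) + (-1.2)·(-1.2)) / 4 = 4.8/4 = 1.2
  Sample standard deviations s_i = √(s[i,i]):
  s(A) = √(1.2) = 1.0954
  s(B) = √(1.2) = 1.0954

Step 3 — r_{ij} = s_{ij} / (s_i · s_j):
  r[A,A] = 1 (diagonal).
  r[A,B] = -0.2 / (1.0954 · 1.0954) = -0.2 / 1.2 = -0.1667
  r[B,B] = 1 (diagonal).

R is symmetric with unit diagonal. Assembling:

R = [[1, -0.1667],
 [-0.1667, 1]]


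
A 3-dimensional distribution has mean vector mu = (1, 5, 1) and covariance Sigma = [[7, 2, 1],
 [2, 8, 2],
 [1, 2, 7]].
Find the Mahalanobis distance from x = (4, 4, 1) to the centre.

Step 1 — centre the observation: (x - mu) = (3, -1, 0).

Step 2 — invert Sigma (cofactor / det for 3×3, or solve directly):
  Sigma^{-1} = [[0.1548, -0.0357, -0.0119],
 [-0.0357, 0.1429, -0.0357],
 [-0.0119, -0.0357, 0.1548]].

Step 3 — form the quadratic (x - mu)^T · Sigma^{-1} · (x - mu):
  Sigma^{-1} · (x - mu) = (0.5, -0.25, 0).
  (x - mu)^T · [Sigma^{-1} · (x - mu)] = (3)·(0.5) + (-1)·(-0.25) + (0)·(0) = 1.75.

Step 4 — take square root: d = √(1.75) ≈ 1.3229.

d(x, mu) = √(1.75) ≈ 1.3229


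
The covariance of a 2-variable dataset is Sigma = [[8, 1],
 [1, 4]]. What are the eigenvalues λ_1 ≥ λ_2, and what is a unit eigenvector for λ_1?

Step 1 — characteristic polynomial of 2×2 Sigma:
  det(Sigma - λI) = λ² - trace · λ + det = 0.
  trace = 8 + 4 = 12, det = 8·4 - (1)² = 31.
Step 2 — discriminant:
  Δ = trace² - 4·det = 144 - 124 = 20.
Step 3 — eigenvalues:
  λ = (trace ± √Δ)/2 = (12 ± 4.4721)/2,
  λ_1 = 8.2361,  λ_2 = 3.7639.

Step 4 — unit eigenvector for λ_1: solve (Sigma - λ_1 I)v = 0. First row:
  (8 - 8.2361)·v_x + (1)·v_y = 0, i.e. (-0.2361)·v_x + (1)·v_y = 0,
  so v ∝ (b, λ_1 - a) = (1, 0.2361) = u.
  ||u|| = √((1)² + (0.2361)²) = √(1.0557) ≈ 1.0275,
  v_1 = u/||u|| ≈ (0.9732, 0.2298) (||v_1|| = 1).

λ_1 = 8.2361,  λ_2 = 3.7639;  v_1 ≈ (0.9732, 0.2298)


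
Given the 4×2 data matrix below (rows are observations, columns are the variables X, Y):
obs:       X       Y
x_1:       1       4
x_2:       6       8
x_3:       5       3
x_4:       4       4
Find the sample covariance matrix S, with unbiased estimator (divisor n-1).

Step 1 — column means:
  mean(X) = (1 + 6 + 5 + 4) / 4 = 16/4 = 4
  mean(Y) = (4 + 8 + 3 + 4) / 4 = 19/4 = 4.75

Step 2 — sample covariance S[i,j] = (1/(n-1)) · Σ_k (x_{k,i} - mean_i) · (x_{k,j} - mean_j), with n-1 = 3.
  S[X,X] = ((-3)·(-3) + (2)·(2) + (1)·(1) + (0)·(0)) / 3 = 14/3 = 4.6667
  S[X,Y] = ((-3)·(-0.75) + (2)·(3.25) + (1)·(-1.75) + (0)·(-0.75)) / 3 = 7/3 = 2.3333
  S[Y,Y] = ((-0.75)·(-0.75) + (3.25)·(3.25) + (-1.75)·(-1.75) + (-0.75)·(-0.75)) / 3 = 14.75/3 = 4.9167

S is symmetric (S[j,i] = S[i,j]). Assembling:

S = [[4.6667, 2.3333],
 [2.3333, 4.9167]]


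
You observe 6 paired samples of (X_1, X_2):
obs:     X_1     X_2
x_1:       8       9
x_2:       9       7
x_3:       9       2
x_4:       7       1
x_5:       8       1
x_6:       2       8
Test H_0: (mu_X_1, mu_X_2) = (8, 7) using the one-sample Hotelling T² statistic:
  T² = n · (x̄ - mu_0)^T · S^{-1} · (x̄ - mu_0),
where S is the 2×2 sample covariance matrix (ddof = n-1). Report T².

Step 1 — sample mean vector:
  mean(X_1) = (8 + 9 + 9 + 7 + 8 + 2) / 6 = 43/6 = 7.1667
  mean(X_2) = (9 + 7 + 2 + 1 + 1 + 8) / 6 = 28/6 = 4.6667
  x̄ = (7.1667, 4.6667),  deviation x̄ - mu_0 = (7.1667, 4.6667) - (8, 7) = (-0.8333, -2.3333).

Step 2 — sample covariance matrix, S[i,j] = (1/(n-1)) · Σ_k (x_{k,i} - mean_i) · (x_{k,j} - mean_j), divisor n-1 = 5:
  S[X_1,X_1] = ((0.8333)·(0.8333) + (1.8333)·(1.8333) + (1.8333)·(1.8333) + (-0.1667)·(-0.1667) + (0.8333)·(0.8333) + (-5.1667)·(-5.1667)) / 5 = 34.8333/5 = 6.9667
  S[X_1,X_2] = ((0.8333)·(4.3333) + (1.8333)·(2.3333) + (1.8333)·(-2.6667) + (-0.1667)·(-3.6667) + (0.8333)·(-3.6667) + (-5.1667)·(3.3333)) / 5 = -16.6667/5 = -3.3333
  S[X_2,X_2] = ((4.3333)·(4.3333) + (2.3333)·(2.3333) + (-2.6667)·(-2.6667) + (-3.6667)·(-3.6667) + (-3.6667)·(-3.6667) + (3.3333)·(3.3333)) / 5 = 69.3333/5 = 13.8667
  S = [[6.9667, -3.3333],
 [-3.3333, 13.8667]].

Step 3 — invert S. det(S) = 6.9667·13.8667 - (-3.3333)² = 85.4933.
  S^{-1} = (1/det) · [[d, -b], [-b, a]] = [[0.1622, 0.039],
 [0.039, 0.0815]].

Step 4 — quadratic form (x̄ - mu_0)^T · S^{-1} · (x̄ - mu_0):
  S^{-1} · (x̄ - mu_0) = (-0.2261, -0.2226),
  (x̄ - mu_0)^T · [...] = (-0.8333)·(-0.2261) + (-2.3333)·(-0.2226) = 0.7079.

Step 5 — scale by n: T² = 6 · 0.7079 = 4.2475.

T² ≈ 4.2475


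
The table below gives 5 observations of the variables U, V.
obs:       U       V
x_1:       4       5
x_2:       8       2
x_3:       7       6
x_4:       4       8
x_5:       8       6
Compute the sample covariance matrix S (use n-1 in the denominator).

Step 1 — column means:
  mean(U) = (4 + 8 + 7 + 4 + 8) / 5 = 31/5 = 6.2
  mean(V) = (5 + 2 + 6 + 8 + 6) / 5 = 27/5 = 5.4

Step 2 — sample covariance S[i,j] = (1/(n-1)) · Σ_k (x_{k,i} - mean_i) · (x_{k,j} - mean_j), with n-1 = 4.
  S[U,U] = ((-2.2)·(-2.2) + (1.8)·(1.8) + (0.8)·(0.8) + (-2.2)·(-2.2) + (1.8)·(1.8)) / 4 = 16.8/4 = 4.2
  S[U,V] = ((-2.2)·(-0.4) + (1.8)·(-3.4) + (0.8)·(0.6) + (-2.2)·(2.6) + (1.8)·(0.6)) / 4 = -9.4/4 = -2.35
  S[V,V] = ((-0.4)·(-0.4) + (-3.4)·(-3.4) + (0.6)·(0.6) + (2.6)·(2.6) + (0.6)·(0.6)) / 4 = 19.2/4 = 4.8

S is symmetric (S[j,i] = S[i,j]). Assembling:

S = [[4.2, -2.35],
 [-2.35, 4.8]]


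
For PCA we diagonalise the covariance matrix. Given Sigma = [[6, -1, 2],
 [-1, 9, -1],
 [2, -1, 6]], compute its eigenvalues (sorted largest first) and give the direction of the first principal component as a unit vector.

Step 1 — characteristic polynomial p(λ) = det(λI - Sigma) = λ³ - tr·λ² + c_1·λ - det, where tr = trace, c_1 = sum of the principal 2×2 minors, det = det(Sigma):
  tr = 6 + 9 + 6 = 21,
  c_1 = (6·9 - (-1)²) + (6·6 - (2)²) + (9·6 - (-1)²) = 53 + 32 + 53 = 138,
  det = 6·(9·6 - (-1)²) - (-1)·((-1)·6 - (-1)·(2)) + (2)·((-1)·(-1) - 9·(2)) = 6·(53) - (-1)·(-4) + (2)·(-17) = 280.
  So p(λ) = λ³ - 21λ² + 138λ - 280.
Step 2 — look for an integer root (rational root theorem: any rational root is an integer divisor of 280). Testing λ = 4:
  p(4) = 64 - 336 + 552 - 280 = 0  ✓
  Dividing out (λ - 4): p(λ) = (λ - 4)(λ² - 17λ + 70).
Step 3 — remaining eigenvalues from the quadratic λ² - 17λ + 70 = 0:
  Δ = 17² - 4·70 = 289 - 280 = 9,  λ = (17 ± √9)/2 = (17 ± 3)/2 = 10 or 7.
  Sorted: λ_1 = 10,  λ_2 = 7,  λ_3 = 4  (check: sum = 21 = tr ✓).

Step 4 — unit eigenvector for λ_1 = 10: v spans the null space of (Sigma - λ_1 I), whose rows are
  r_1 = (-4, -1, 2),  r_2 = (-1, -1, -1),  r_3 = (2, -1, -4).
  v is orthogonal to every row, so take v ∝ r_1 × r_2 = ((-1)·(-1) - (2)·(-1), (2)·(-1) - (-4)·(-1), (-4)·(-1) - (-1)·(-1)) = (3, -6, 3).
  Rescale (divide by 3): u = (1, -2, 1).
  ||u|| = √((1)² + (-2)² + (1)²) = √(6) ≈ 2.4495,  v_1 = u/||u|| ≈ (0.4082, -0.8165, 0.4082) (||v_1|| = 1).

λ_1 = 10,  λ_2 = 7,  λ_3 = 4;  v_1 ≈ (0.4082, -0.8165, 0.4082)


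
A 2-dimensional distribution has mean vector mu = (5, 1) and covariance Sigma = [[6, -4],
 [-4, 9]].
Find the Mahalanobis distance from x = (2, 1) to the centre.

Step 1 — centre the observation: (x - mu) = (-3, 0).

Step 2 — invert Sigma. det(Sigma) = 6·9 - (-4)² = 38.
  Sigma^{-1} = (1/det) · [[d, -b], [-b, a]] = [[0.2368, 0.1053],
 [0.1053, 0.1579]].

Step 3 — form the quadratic (x - mu)^T · Sigma^{-1} · (x - mu):
  Sigma^{-1} · (x - mu) = (-0.7105, -0.3158).
  (x - mu)^T · [Sigma^{-1} · (x - mu)] = (-3)·(-0.7105) + (0)·(-0.3158) = 2.1316.

Step 4 — take square root: d = √(2.1316) ≈ 1.46.

d(x, mu) = √(2.1316) ≈ 1.46


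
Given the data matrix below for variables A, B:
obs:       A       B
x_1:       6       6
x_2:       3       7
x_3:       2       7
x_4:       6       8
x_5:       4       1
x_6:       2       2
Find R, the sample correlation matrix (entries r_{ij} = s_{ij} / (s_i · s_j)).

Step 1 — column means:
  mean(A) = (6 + 3 + 2 + 6 + 4 + 2) / 6 = 23/6 = 3.8333
  mean(B) = (6 + 7 + 7 + 8 + 1 + 2) / 6 = 31/6 = 5.1667

Step 2 — sample variances and covariances s[i,j] = (1/(n-1)) · Σ_k (x_{k,i} - mean_i) · (x_{k,j} - mean_j), with n-1 = 5:
  s[A,A] = ((2.1667)·(2.1667) + (-0.8333)·(-0.8333) + (-1.8333)·(-1.8333) + (2.1667)·(2.1667) + (0.1667)·(0.1667) + (-1.8333)·(-1.8333)) / 5 = 16.8333/5 = 3.3667
  s[A,B] = ((2.1667)·(0.8333) + (-0.8333)·(1.8333) + (-1.8333)·(1.8333) + (2.1667)·(2.8333) + (0.1667)·(-4.1667) + (-1.8333)·(-3.1667)) / 5 = 8.1667/5 = 1.6333
  s[B,B] = ((0.8333)·(0.8333) + (1.8333)·(1.8333) + (1.8333)·(1.8333) + (2.8333)·(2.8333) + (-4.1667)·(-4.1667) + (-3.1667)·(-3.1667)) / 5 = 42.8333/5 = 8.5667
  Sample standard deviations s_i = √(s[i,i]):
  s(A) = √(3.3667) = 1.8348
  s(B) = √(8.5667) = 2.9269

Step 3 — r_{ij} = s_{ij} / (s_i · s_j):
  r[A,A] = 1 (diagonal).
  r[A,B] = 1.6333 / (1.8348 · 2.9269) = 1.6333 / 5.3704 = 0.3041
  r[B,B] = 1 (diagonal).

R is symmetric with unit diagonal. Assembling:

R = [[1, 0.3041],
 [0.3041, 1]]


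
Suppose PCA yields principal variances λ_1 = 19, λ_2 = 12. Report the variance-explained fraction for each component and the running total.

Step 1 — total variance = trace(Sigma) = Σ λ_i = 19 + 12 = 31.

Step 2 — fraction explained by component i = λ_i / Σ λ:
  PC1: 19/31 = 0.6129
  PC2: 12/31 = 0.3871

Step 3 — cumulative fraction after k components = (λ_1 + ... + λ_k) / Σ λ:
  k = 1: 19/31 = 0.6129
  k = 2: (19 + 12)/31 = 31/31 = 1

Summary (fraction, with percent):

explained: PC1 0.6129 (61.29%), PC2 0.3871 (38.71%);  cumulative: 0.6129, 1


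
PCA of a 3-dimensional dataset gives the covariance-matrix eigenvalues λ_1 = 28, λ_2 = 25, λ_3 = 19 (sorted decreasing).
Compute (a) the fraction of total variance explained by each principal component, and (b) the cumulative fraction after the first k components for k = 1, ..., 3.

Step 1 — total variance = trace(Sigma) = Σ λ_i = 28 + 25 + 19 = 72.

Step 2 — fraction explained by component i = λ_i / Σ λ:
  PC1: 28/72 = 0.3889
  PC2: 25/72 = 0.3472
  PC3: 19/72 = 0.2639

Step 3 — cumulative fraction after k components = (λ_1 + ... + λ_k) / Σ λ:
  k = 1: 28/72 = 0.3889
  k = 2: (28 + 25)/72 = 53/72 = 0.7361
  k = 3: (28 + 25 + 19)/72 = 72/72 = 1

Summary (fraction, with percent):

explained: PC1 0.3889 (38.89%), PC2 0.3472 (34.72%), PC3 0.2639 (26.39%);  cumulative: 0.3889, 0.7361, 1


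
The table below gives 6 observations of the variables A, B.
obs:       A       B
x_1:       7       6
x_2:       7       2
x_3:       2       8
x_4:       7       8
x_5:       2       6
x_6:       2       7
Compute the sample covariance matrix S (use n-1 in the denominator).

Step 1 — column means:
  mean(A) = (7 + 7 + 2 + 7 + 2 + 2) / 6 = 27/6 = 4.5
  mean(B) = (6 + 2 + 8 + 8 + 6 + 7) / 6 = 37/6 = 6.1667

Step 2 — sample covariance S[i,j] = (1/(n-1)) · Σ_k (x_{k,i} - mean_i) · (x_{k,j} - mean_j), with n-1 = 5.
  S[A,A] = ((2.5)·(2.5) + (2.5)·(2.5) + (-2.5)·(-2.5) + (2.5)·(2.5) + (-2.5)·(-2.5) + (-2.5)·(-2.5)) / 5 = 37.5/5 = 7.5
  S[A,B] = ((2.5)·(-0.1667) + (2.5)·(-4.1667) + (-2.5)·(1.8333) + (2.5)·(1.8333) + (-2.5)·(-0.1667) + (-2.5)·(0.8333)) / 5 = -12.5/5 = -2.5
  S[B,B] = ((-0.1667)·(-0.1667) + (-4.1667)·(-4.1667) + (1.8333)·(1.8333) + (1.8333)·(1.8333) + (-0.1667)·(-0.1667) + (0.8333)·(0.8333)) / 5 = 24.8333/5 = 4.9667

S is symmetric (S[j,i] = S[i,j]). Assembling:

S = [[7.5, -2.5],
 [-2.5, 4.9667]]


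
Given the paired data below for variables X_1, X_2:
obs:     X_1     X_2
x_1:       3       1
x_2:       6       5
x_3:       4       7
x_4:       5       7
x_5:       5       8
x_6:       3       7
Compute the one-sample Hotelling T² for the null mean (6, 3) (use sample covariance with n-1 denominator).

Step 1 — sample mean vector:
  mean(X_1) = (3 + 6 + 4 + 5 + 5 + 3) / 6 = 26/6 = 4.3333
  mean(X_2) = (1 + 5 + 7 + 7 + 8 + 7) / 6 = 35/6 = 5.8333
  x̄ = (4.3333, 5.8333),  deviation x̄ - mu_0 = (4.3333, 5.8333) - (6, 3) = (-1.6667, 2.8333).

Step 2 — sample covariance matrix, S[i,j] = (1/(n-1)) · Σ_k (x_{k,i} - mean_i) · (x_{k,j} - mean_j), divisor n-1 = 5:
  S[X_1,X_1] = ((-1.3333)·(-1.3333) + (1.6667)·(1.6667) + (-0.3333)·(-0.3333) + (0.6667)·(0.6667) + (0.6667)·(0.6667) + (-1.3333)·(-1.3333)) / 5 = 7.3333/5 = 1.4667
  S[X_1,X_2] = ((-1.3333)·(-4.8333) + (1.6667)·(-0.8333) + (-0.3333)·(1.1667) + (0.6667)·(1.1667) + (0.6667)·(2.1667) + (-1.3333)·(1.1667)) / 5 = 5.3333/5 = 1.0667
  S[X_2,X_2] = ((-4.8333)·(-4.8333) + (-0.8333)·(-0.8333) + (1.1667)·(1.1667) + (1.1667)·(1.1667) + (2.1667)·(2.1667) + (1.1667)·(1.1667)) / 5 = 32.8333/5 = 6.5667
  S = [[1.4667, 1.0667],
 [1.0667, 6.5667]].

Step 3 — invert S. det(S) = 1.4667·6.5667 - (1.0667)² = 8.4933.
  S^{-1} = (1/det) · [[d, -b], [-b, a]] = [[0.7732, -0.1256],
 [-0.1256, 0.1727]].

Step 4 — quadratic form (x̄ - mu_0)^T · S^{-1} · (x̄ - mu_0):
  S^{-1} · (x̄ - mu_0) = (-1.6444, 0.6986),
  (x̄ - mu_0)^T · [...] = (-1.6667)·(-1.6444) + (2.8333)·(0.6986) = 4.72.

Step 5 — scale by n: T² = 6 · 4.72 = 28.3203.

T² ≈ 28.3203


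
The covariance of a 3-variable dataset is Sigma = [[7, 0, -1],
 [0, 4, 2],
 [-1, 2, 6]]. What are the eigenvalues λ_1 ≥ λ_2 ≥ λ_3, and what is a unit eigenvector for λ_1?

Step 1 — characteristic polynomial p(λ) = det(λI - Sigma) = λ³ - tr·λ² + c_1·λ - det, where tr = trace, c_1 = sum of the principal 2×2 minors, det = det(Sigma):
  tr = 7 + 4 + 6 = 17,
  c_1 = (7·4 - (0)²) + (7·6 - (-1)²) + (4·6 - (2)²) = 28 + 41 + 20 = 89,
  det = 7·(4·6 - (2)²) - (0)·((0)·6 - (2)·(-1)) + (-1)·((0)·(2) - 4·(-1)) = 7·(20) - (0)·(2) + (-1)·(4) = 136.
  So p(λ) = λ³ - 17λ² + 89λ - 136.
Step 2 — look for an integer root (rational root theorem: any rational root is an integer divisor of 136). Testing λ = 8:
  p(8) = 512 - 1088 + 712 - 136 = 0  ✓
  Dividing out (λ - 8): p(λ) = (λ - 8)(λ² - 9λ + 17).
Step 3 — remaining eigenvalues from the quadratic λ² - 9λ + 17 = 0:
  Δ = 9² - 4·17 = 81 - 68 = 13,  λ = (9 ± √13)/2 = (9 ± 3.6056)/2 ≈ 6.3028 or 2.6972.
  Sorted: λ_1 = 8,  λ_2 = 6.3028,  λ_3 = 2.6972  (check: sum = 17 = tr ✓).

Step 4 — unit eigenvector for λ_1 = 8: v spans the null space of (Sigma - λ_1 I), whose rows are
  r_1 = (-1, 0, -1),  r_2 = (0, -4, 2),  r_3 = (-1, 2, -2).
  v is orthogonal to every row, so take v ∝ r_1 × r_2 = ((0)·(2) - (-1)·(-4), (-1)·(0) - (-1)·(2), (-1)·(-4) - (0)·(0)) = (-4, 2, 4).
  Rescale (divide by 2; multiply by -1 so the first nonzero entry is positive): u = (2, -1, -2).
  ||u|| = √((2)² + (-1)² + (-2)²) = √(9) = 3,  v_1 = u/||u|| ≈ (0.6667, -0.3333, -0.6667) (||v_1|| = 1).

λ_1 = 8,  λ_2 = 6.3028,  λ_3 = 2.6972;  v_1 ≈ (0.6667, -0.3333, -0.6667)


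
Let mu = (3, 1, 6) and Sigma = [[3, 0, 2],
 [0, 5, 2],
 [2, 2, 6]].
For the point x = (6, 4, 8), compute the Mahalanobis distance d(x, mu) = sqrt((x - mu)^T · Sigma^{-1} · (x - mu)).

Step 1 — centre the observation: (x - mu) = (3, 3, 2).

Step 2 — invert Sigma (cofactor / det for 3×3, or solve directly):
  Sigma^{-1} = [[0.4483, 0.069, -0.1724],
 [0.069, 0.2414, -0.1034],
 [-0.1724, -0.1034, 0.2586]].

Step 3 — form the quadratic (x - mu)^T · Sigma^{-1} · (x - mu):
  Sigma^{-1} · (x - mu) = (1.2069, 0.7241, -0.3103).
  (x - mu)^T · [Sigma^{-1} · (x - mu)] = (3)·(1.2069) + (3)·(0.7241) + (2)·(-0.3103) = 5.1724.

Step 4 — take square root: d = √(5.1724) ≈ 2.2743.

d(x, mu) = √(5.1724) ≈ 2.2743


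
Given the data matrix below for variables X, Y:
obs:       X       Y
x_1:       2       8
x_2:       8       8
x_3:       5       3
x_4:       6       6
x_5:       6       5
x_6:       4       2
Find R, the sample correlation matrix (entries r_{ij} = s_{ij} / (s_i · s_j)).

Step 1 — column means:
  mean(X) = (2 + 8 + 5 + 6 + 6 + 4) / 6 = 31/6 = 5.1667
  mean(Y) = (8 + 8 + 3 + 6 + 5 + 2) / 6 = 32/6 = 5.3333

Step 2 — sample variances and covariances s[i,j] = (1/(n-1)) · Σ_k (x_{k,i} - mean_i) · (x_{k,j} - mean_j), with n-1 = 5:
  s[X,X] = ((-3.1667)·(-3.1667) + (2.8333)·(2.8333) + (-0.1667)·(-0.1667) + (0.8333)·(0.8333) + (0.8333)·(0.8333) + (-1.1667)·(-1.1667)) / 5 = 20.8333/5 = 4.1667
  s[X,Y] = ((-3.1667)·(2.6667) + (2.8333)·(2.6667) + (-0.1667)·(-2.3333) + (0.8333)·(0.6667) + (0.8333)·(-0.3333) + (-1.1667)·(-3.3333)) / 5 = 3.6667/5 = 0.7333
  s[Y,Y] = ((2.6667)·(2.6667) + (2.6667)·(2.6667) + (-2.3333)·(-2.3333) + (0.6667)·(0.6667) + (-0.3333)·(-0.3333) + (-3.3333)·(-3.3333)) / 5 = 31.3333/5 = 6.2667
  Sample standard deviations s_i = √(s[i,i]):
  s(X) = √(4.1667) = 2.0412
  s(Y) = √(6.2667) = 2.5033

Step 3 — r_{ij} = s_{ij} / (s_i · s_j):
  r[X,X] = 1 (diagonal).
  r[X,Y] = 0.7333 / (2.0412 · 2.5033) = 0.7333 / 5.1099 = 0.1435
  r[Y,Y] = 1 (diagonal).

R is symmetric with unit diagonal. Assembling:

R = [[1, 0.1435],
 [0.1435, 1]]


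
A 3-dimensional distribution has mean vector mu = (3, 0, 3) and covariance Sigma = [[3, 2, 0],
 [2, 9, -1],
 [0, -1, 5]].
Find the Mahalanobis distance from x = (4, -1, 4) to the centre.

Step 1 — centre the observation: (x - mu) = (1, -1, 1).

Step 2 — invert Sigma (cofactor / det for 3×3, or solve directly):
  Sigma^{-1} = [[0.3929, -0.0893, -0.0179],
 [-0.0893, 0.1339, 0.0268],
 [-0.0179, 0.0268, 0.2054]].

Step 3 — form the quadratic (x - mu)^T · Sigma^{-1} · (x - mu):
  Sigma^{-1} · (x - mu) = (0.4643, -0.1964, 0.1607).
  (x - mu)^T · [Sigma^{-1} · (x - mu)] = (1)·(0.4643) + (-1)·(-0.1964) + (1)·(0.1607) = 0.8214.

Step 4 — take square root: d = √(0.8214) ≈ 0.9063.

d(x, mu) = √(0.8214) ≈ 0.9063


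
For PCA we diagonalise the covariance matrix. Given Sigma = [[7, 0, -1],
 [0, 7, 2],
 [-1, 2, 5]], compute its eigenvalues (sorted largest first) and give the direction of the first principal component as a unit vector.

Step 1 — characteristic polynomial p(λ) = det(λI - Sigma) = λ³ - tr·λ² + c_1·λ - det, where tr = trace, c_1 = sum of the principal 2×2 minors, det = det(Sigma):
  tr = 7 + 7 + 5 = 19,
  c_1 = (7·7 - (0)²) + (7·5 - (-1)²) + (7·5 - (2)²) = 49 + 34 + 31 = 114,
  det = 7·(7·5 - (2)²) - (0)·((0)·5 - (2)·(-1)) + (-1)·((0)·(2) - 7·(-1)) = 7·(31) - (0)·(2) + (-1)·(7) = 210.
  So p(λ) = λ³ - 19λ² + 114λ - 210.
Step 2 — look for an integer root (rational root theorem: any rational root is an integer divisor of 210). Testing λ = 7:
  p(7) = 343 - 931 + 798 - 210 = 0  ✓
  Dividing out (λ - 7): p(λ) = (λ - 7)(λ² - 12λ + 30).
Step 3 — remaining eigenvalues from the quadratic λ² - 12λ + 30 = 0:
  Δ = 12² - 4·30 = 144 - 120 = 24,  λ = (12 ± √24)/2 = (12 ± 4.899)/2 ≈ 8.4495 or 3.5505.
  Sorted: λ_1 = 8.4495,  λ_2 = 7,  λ_3 = 3.5505  (check: sum = 19 = tr ✓).

Step 4 — unit eigenvector for λ_1 ≈ 8.4495: v spans the null space of (Sigma - λ_1 I), whose rows are
  r_1 = (-1.4495, 0, -1),  r_2 = (0, -1.4495, 2),  r_3 = (-1, 2, -3.4495).
  v is orthogonal to every row, so take v ∝ r_1 × r_2 = ((0)·(2) - (-1)·(-1.4495), (-1)·(0) - (-1.4495)·(2), (-1.4495)·(-1.4495) - (0)·(0)) ≈ (-1.4495, 2.899, 2.101).
  Rescale (multiply by -1 so the first nonzero entry is positive): u = (1.4495, -2.899, -2.101).
  ||u|| = √((1.4495)² + (-2.899)² + (-2.101)²) = √(14.9194) ≈ 3.8626,  v_1 = u/||u|| ≈ (0.3753, -0.7505, -0.5439) (||v_1|| = 1).

λ_1 = 8.4495,  λ_2 = 7,  λ_3 = 3.5505;  v_1 ≈ (0.3753, -0.7505, -0.5439)


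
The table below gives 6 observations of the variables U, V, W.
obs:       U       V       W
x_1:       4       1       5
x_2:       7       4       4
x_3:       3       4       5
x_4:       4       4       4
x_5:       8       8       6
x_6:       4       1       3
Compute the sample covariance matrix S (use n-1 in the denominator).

Step 1 — column means:
  mean(U) = (4 + 7 + 3 + 4 + 8 + 4) / 6 = 30/6 = 5
  mean(V) = (1 + 4 + 4 + 4 + 8 + 1) / 6 = 22/6 = 3.6667
  mean(W) = (5 + 4 + 5 + 4 + 6 + 3) / 6 = 27/6 = 4.5

Step 2 — sample covariance S[i,j] = (1/(n-1)) · Σ_k (x_{k,i} - mean_i) · (x_{k,j} - mean_j), with n-1 = 5.
  S[U,U] = ((-1)·(-1) + (2)·(2) + (-2)·(-2) + (-1)·(-1) + (3)·(3) + (-1)·(-1)) / 5 = 20/5 = 4
  S[U,V] = ((-1)·(-2.6667) + (2)·(0.3333) + (-2)·(0.3333) + (-1)·(0.3333) + (3)·(4.3333) + (-1)·(-2.6667)) / 5 = 18/5 = 3.6
  S[U,W] = ((-1)·(0.5) + (2)·(-0.5) + (-2)·(0.5) + (-1)·(-0.5) + (3)·(1.5) + (-1)·(-1.5)) / 5 = 4/5 = 0.8
  S[V,V] = ((-2.6667)·(-2.6667) + (0.3333)·(0.3333) + (0.3333)·(0.3333) + (0.3333)·(0.3333) + (4.3333)·(4.3333) + (-2.6667)·(-2.6667)) / 5 = 33.3333/5 = 6.6667
  S[V,W] = ((-2.6667)·(0.5) + (0.3333)·(-0.5) + (0.3333)·(0.5) + (0.3333)·(-0.5) + (4.3333)·(1.5) + (-2.6667)·(-1.5)) / 5 = 9/5 = 1.8
  S[W,W] = ((0.5)·(0.5) + (-0.5)·(-0.5) + (0.5)·(0.5) + (-0.5)·(-0.5) + (1.5)·(1.5) + (-1.5)·(-1.5)) / 5 = 5.5/5 = 1.1

S is symmetric (S[j,i] = S[i,j]). Assembling:

S = [[4, 3.6, 0.8],
 [3.6, 6.6667, 1.8],
 [0.8, 1.8, 1.1]]
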